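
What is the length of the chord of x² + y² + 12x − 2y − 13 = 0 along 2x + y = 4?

From the line, y = −2x + 4. Substituting:
5x² − 5 = 0  ⟹  x² − 1 = 0
x = 1 or x = −1, giving (1, 2) and (−1, 6).
Chord length = distance between (1, 2) and (−1, 6) = √20 = 2√5.

2√5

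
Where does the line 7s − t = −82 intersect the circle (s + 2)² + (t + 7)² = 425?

(−15, −23) and (−10, 12)

Substitute t = 7s + 82:
50s² + 1250s + 7500 = 0  ⟹  s² + 25s + 150 = 0
s = −10 or s = −15, giving (−10, 12) and (−15, −23).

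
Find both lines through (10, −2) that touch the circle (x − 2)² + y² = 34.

3x − 5y = 40 and 5x + 3y = 44

Write the tangent as mx − y + (−2 − m·(10)) = 0 and set its distance from the centre to √34:
(−8m − (2))² = 34(m² + 1)
15m² + 16m − 15 = 0, so m = 3/5 or m = −5/3.
Through (10, −2) these give 3x − 5y = 40 and 5x + 3y = 44.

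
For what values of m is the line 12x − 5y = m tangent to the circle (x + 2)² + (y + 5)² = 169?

m = −168 or m = 170

The line touches the circle iff its distance from (−2, −5) is 13:
|12·(−2) − 5·(−5) − m| / √169 = 13
|m − (1)| = 13·13, so m = 170 or m = −168.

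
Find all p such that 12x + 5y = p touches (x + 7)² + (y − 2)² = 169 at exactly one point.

Tangency holds when the distance from the centre (−7, 2) to the line equals the radius 13:
|12·(−7) + 5·2 − p| / √169 = 13
|p − (−74)| = 13·13, so p = 95 or p = −243.

p = −243 or p = 95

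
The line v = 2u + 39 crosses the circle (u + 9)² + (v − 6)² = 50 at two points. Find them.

(−16, 7) and (−14, 11)

Substitute v = 2u + 39:
5u² + 150u + 1120 = 0  ⟹  u² + 30u + 224 = 0
u = −14 or u = −16, giving (−14, 11) and (−16, 7).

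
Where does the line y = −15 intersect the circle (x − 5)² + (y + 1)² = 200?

Express y = −15 and substitute into the circle:
x² − 10x + 21 = 0
x = 7 or x = 3, giving (7, −15) and (3, −15).

(3, −15) and (7, −15)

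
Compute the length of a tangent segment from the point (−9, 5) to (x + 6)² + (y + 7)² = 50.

√103

With centre O = (−6, −7), |OP|² = 153 and r² = 50.
By the tangent–radius right angle, tangent length = √(|PO|² − r²) = √103.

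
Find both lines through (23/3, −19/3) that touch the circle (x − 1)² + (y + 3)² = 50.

7x − y = 60 and x − y = 14

Let a tangent through (23/3, −19/3) have slope m. Its distance from (1, −3) must equal 5√2:
[m·(−20/3) − (10/3)]² = 50(m² + 1)
m² − 8m + 7 = 0, so m = 7 or m = 1.
With m = 7: 7x − y = 60. With m = 1: x − y = 14.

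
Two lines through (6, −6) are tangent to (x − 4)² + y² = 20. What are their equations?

Let a tangent through (6, −6) have slope m. Its distance from (4, 0) must equal 2√5:
[m·(−2) − (6)]² = 20(m² + 1)
2m² − 3m − 2 = 0, so m = −1/2 or m = 2.
Through (6, −6) these give x + 2y = −6 and 2x − y = 18.

x + 2y = −6 and 2x − y = 18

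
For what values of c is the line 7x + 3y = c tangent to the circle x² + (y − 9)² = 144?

Tangency holds when the distance from the centre (0, 9) to the line equals the radius 12:
|7·0 + 3·9 − c| / √58 = 12
|c − (27)| = 12√58.

c = 27 ± 12√58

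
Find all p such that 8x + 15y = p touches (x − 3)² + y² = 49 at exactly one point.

p = −95 or p = 143

For a tangent, require d(centre, line) = r = 7.
|8·3 + 15·0 − p| / √289 = 7
|p − (24)| = 7·17, so p = 143 or p = −95.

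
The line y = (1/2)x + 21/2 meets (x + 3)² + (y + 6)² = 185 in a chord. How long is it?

2√5

From the line, y = (21 + x)/2. Substituting:
5x² + 90x + 385 = 0  ⟹  x² + 18x + 77 = 0
x = −7 or x = −11, giving (−7, 7) and (−11, 5).
Chord length = distance between (−7, 7) and (−11, 5) = √20 = 2√5.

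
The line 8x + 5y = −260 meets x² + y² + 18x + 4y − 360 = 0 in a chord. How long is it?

2√89

Substitute y = (−260 − 8x)/5:
89x² + 4450x + 53400 = 0  ⟹  x² + 50x + 600 = 0
x = −20 or x = −30, giving (−20, −20) and (−30, −4).
|(−20, −20) − (−30, −4)| = √((10)² + (−16)²) = 2√89.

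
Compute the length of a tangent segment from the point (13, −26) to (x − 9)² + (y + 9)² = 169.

With centre O = (9, −9), |OP|² = 305 and r² = 169.
The tangent meets the radius at right angles, so tangent² = |PO|² − r² = 305 − 169 = 136.

2√34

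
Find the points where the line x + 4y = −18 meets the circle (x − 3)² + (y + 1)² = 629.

Substitute y = (−18 − x)/4:
17x² − 68x − 9724 = 0  ⟹  x² − 4x − 572 = 0
x = 26 or x = −22, giving (26, −11) and (−22, 1).

(−22, 1) and (26, −11)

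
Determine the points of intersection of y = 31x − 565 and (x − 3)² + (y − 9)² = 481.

From the line, y = 31x − 565. Substituting:
962x² − 35594x + 329004 = 0  ⟹  x² − 37x + 342 = 0
x = 19 or x = 18, giving (19, 24) and (18, −7).

(18, −7) and (19, 24)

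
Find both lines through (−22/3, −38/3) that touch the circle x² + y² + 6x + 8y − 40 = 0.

7x + 4y = −102 and x − 8y = 94

Write the tangent as mx − y + (−38/3 − m·(−22/3)) = 0 and set its distance from the centre to √65:
[m·(13/3) − (26/3)]² = 65(m² + 1)
32m² + 52m − 7 = 0, so m = −7/4 or m = 1/8.
Through (−22/3, −38/3) these give 7x + 4y = −102 and x − 8y = 94.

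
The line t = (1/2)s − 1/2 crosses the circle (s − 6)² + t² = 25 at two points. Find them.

(1, 0) and (9, 4)

Express t = (−1 + s)/2 and substitute into the circle:
5s² − 50s + 45 = 0  ⟹  s² − 10s + 9 = 0
s = 9 or s = 1, giving (9, 4) and (1, 0).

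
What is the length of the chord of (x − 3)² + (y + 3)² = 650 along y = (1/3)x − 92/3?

2√10

The distance from (3, −3) to the line is 80/√10, and r² = 650.
Half the chord is √(r² − d²) = √(10), so the full chord is 2√10.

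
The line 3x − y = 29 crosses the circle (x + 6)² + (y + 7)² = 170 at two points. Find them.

Express y = 3x − 29 and substitute into the circle:
10x² − 120x + 350 = 0  ⟹  x² − 12x + 35 = 0
x = 7 or x = 5, giving (7, −8) and (5, −14).

(5, −14) and (7, −8)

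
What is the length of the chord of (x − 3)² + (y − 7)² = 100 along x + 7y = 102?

10√2

From the line, y = (102 − x)/7. Substituting:
50x² − 400x − 1650 = 0  ⟹  x² − 8x − 33 = 0
x = 11 or x = −3, giving (11, 13) and (−3, 15).
|(11, 13) − (−3, 15)| = √((14)² + (−2)²) = 10√2.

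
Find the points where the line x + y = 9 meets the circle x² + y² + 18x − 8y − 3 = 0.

From the line, y = −x + 9. Substituting:
2x² + 8x + 6 = 0  ⟹  x² + 4x + 3 = 0
x = −1 or x = −3, giving (−1, 10) and (−3, 12).

(−3, 12) and (−1, 10)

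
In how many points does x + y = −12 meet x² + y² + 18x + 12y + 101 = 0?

Centre (−9, −6), r² = 16. Distance² from centre to line = (−3)²/2 = 9/2.
Since d² < r², the line cuts the circle twice.

2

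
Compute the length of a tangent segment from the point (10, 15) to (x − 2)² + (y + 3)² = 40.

2√87

Centre (2, −3), r² = 40. |PO|² = (8)² + (18)² = 388.
By the tangent–radius right angle, tangent length = √(|PO|² − r²) = √348 = 2√87.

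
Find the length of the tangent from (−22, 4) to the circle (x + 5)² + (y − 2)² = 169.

Centre (−5, 2), r² = 169. |PO|² = (−17)² + (2)² = 293.
By the tangent–radius right angle, tangent length = √(|PO|² − r²) = √124 = 2√31.

2√31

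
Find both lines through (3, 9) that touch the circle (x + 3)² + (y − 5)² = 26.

5x − y = 6 and x + 5y = 48

Write the tangent as mx − y + (9 − m·(3)) = 0 and set its distance from the centre to √26:
[m·(−6) − (−4)]² = 26(m² + 1)
5m² − 24m − 5 = 0, so m = 5 or m = −1/5.
With m = 5: 5x − y = 6. With m = −1/5: x + 5y = 48.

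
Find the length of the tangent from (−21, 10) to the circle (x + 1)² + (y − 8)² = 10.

√394

The centre is (−1, 8) and r = √10. The square of the distance from P to the centre is 400 + 4 = 404.
The tangent meets the radius at right angles, so tangent² = |PO|² − r² = 404 − 10 = 394.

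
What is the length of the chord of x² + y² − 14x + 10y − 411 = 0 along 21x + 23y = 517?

√970

Centre (7, −5), r² = 485. Perpendicular distance d from centre to line = |−485| / √970 = 485/√970.
Chord = 2√(r² − d²) = 2·√(485/2) = √970.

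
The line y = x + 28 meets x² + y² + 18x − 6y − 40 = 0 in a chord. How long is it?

2√2

Centre (−9, 3), r² = 130. Perpendicular distance d from centre to line = |16| / √2 = 16/√2.
Half the chord is √(r² − d²) = √(2), so the full chord is 2√2.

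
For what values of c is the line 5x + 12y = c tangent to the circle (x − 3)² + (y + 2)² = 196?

Tangency holds when the distance from the centre (3, −2) to the line equals the radius 14:
|5·3 + 12·(−2) − c| / √169 = 14
|c − (−9)| = 14·13, so c = 173 or c = −191.

c = −191 or c = 173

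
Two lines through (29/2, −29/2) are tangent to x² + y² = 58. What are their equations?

A line y − (−29/2) = m(x − (29/2)) is tangent when its distance from (0, 0) is √58:
(−29/2m − (29/2))² = 58(m² + 1)
21m² + 58m + 21 = 0, so m = −7/3 or m = −3/7.
With m = −7/3: 7x + 3y = 58. With m = −3/7: 3x + 7y = −58.

7x + 3y = 58 and 3x + 7y = −58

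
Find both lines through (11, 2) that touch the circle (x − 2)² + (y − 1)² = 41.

4x + 5y = 54 and 5x − 4y = 47

Write the tangent as mx − y + (2 − m·(11)) = 0 and set its distance from the centre to √41:
(−9m − (−1))² = 41(m² + 1)
20m² − 9m − 20 = 0, so m = −4/5 or m = 5/4.
With m = −4/5: 4x + 5y = 54. With m = 5/4: 5x − 4y = 47.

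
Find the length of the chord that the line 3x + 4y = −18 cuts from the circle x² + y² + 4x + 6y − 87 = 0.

The distance from (−2, −3) to the line is 0/√25, and r² = 100.
Chord = 2√(r² − d²) = 2·√(100) = 20.

20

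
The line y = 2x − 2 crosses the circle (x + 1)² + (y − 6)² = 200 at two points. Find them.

(−3, −8) and (9, 16)

From the line, y = 2x − 2. Substituting:
5x² − 30x − 135 = 0  ⟹  x² − 6x − 27 = 0
x = 9 or x = −3, giving (9, 16) and (−3, −8).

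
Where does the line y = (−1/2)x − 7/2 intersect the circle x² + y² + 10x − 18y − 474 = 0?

From the line, y = (−7 − x)/2. Substituting:
5x² + 90x − 1595 = 0  ⟹  x² + 18x − 319 = 0
x = 11 or x = −29, giving (11, −9) and (−29, 11).

(−29, 11) and (11, −9)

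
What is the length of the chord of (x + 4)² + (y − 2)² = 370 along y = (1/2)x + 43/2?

From the line, y = (43 + x)/2. Substituting:
5x² + 110x + 105 = 0  ⟹  x² + 22x + 21 = 0
x = −1 or x = −21, giving (−1, 21) and (−21, 11).
Chord length = distance between (−1, 21) and (−21, 11) = √500 = 10√5.

10√5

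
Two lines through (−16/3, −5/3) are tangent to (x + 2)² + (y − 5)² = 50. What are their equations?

x + 7y = −17 and x + y = −7

Let a tangent through (−16/3, −5/3) have slope m. Its distance from (−2, 5) must equal 5√2:
(10/3m − (20/3))² = 50(m² + 1)
7m² + 8m + 1 = 0, so m = −1/7 or m = −1.
With m = −1/7: x + 7y = −17. With m = −1: x + y = −7.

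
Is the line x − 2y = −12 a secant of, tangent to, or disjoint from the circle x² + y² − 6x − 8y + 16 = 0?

disjoint

Substituting the line into the circle gives 5x² − 16x + 16 = 0.
Discriminant = (−16)² − 4·5·(16) = −64 < 0.
No real roots: the line does not meet the circle.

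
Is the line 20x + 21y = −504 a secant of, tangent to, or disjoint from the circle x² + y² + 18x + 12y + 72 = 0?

d² = (20·(−9) + 21·(−6) − (−504))²/841 = 39204/841; r² = 45.
Since d² > r², the line lies outside the circle.

disjoint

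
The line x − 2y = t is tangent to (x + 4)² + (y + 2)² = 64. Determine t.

t = ±8√5

Tangency holds when the distance from the centre (−4, −2) to the line equals the radius 8:
|1·(−4) − 2·(−2) − t| / √5 = 8
|t| = 8√5.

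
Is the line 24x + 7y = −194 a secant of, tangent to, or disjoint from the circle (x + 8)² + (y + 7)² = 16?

d² = (24·(−8) + 7·(−7) − (−194))²/625 = 2209/625; r² = 16.
Since d² < r², the line cuts the circle twice.

secant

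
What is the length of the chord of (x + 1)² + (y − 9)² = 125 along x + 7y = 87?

15√2

The distance from (−1, 9) to the line is 25/√50, and r² = 125.
Half the chord is √(r² − d²) = √(225/2), so the full chord is 15√2.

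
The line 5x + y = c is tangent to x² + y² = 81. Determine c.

The line touches the circle iff its distance from (0, 0) is 9:
|5·0 + 1·0 − c| / √26 = 9
|c| = 9√26.

c = ±9√26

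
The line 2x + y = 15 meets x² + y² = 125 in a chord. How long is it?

8√5

The distance from (0, 0) to the line is 15/√5, and r² = 125.
Half the chord is √(r² − d²) = √(80), so the full chord is 8√5.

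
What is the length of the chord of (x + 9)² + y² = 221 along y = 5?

The distance from (−9, 0) to the line is 5, and r² = 221.
Chord = 2√(r² − d²) = 2·√(196) = 28.

28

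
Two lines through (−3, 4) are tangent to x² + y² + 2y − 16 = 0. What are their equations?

Let a tangent through (−3, 4) have slope m. Its distance from (0, −1) must equal √17:
[m·(3) − (−5)]² = 17(m² + 1)
4m² − 15m − 4 = 0, so m = 4 or m = −1/4.
With m = 4: 4x − y = −16. With m = −1/4: x + 4y = 13.

4x − y = −16 and x + 4y = 13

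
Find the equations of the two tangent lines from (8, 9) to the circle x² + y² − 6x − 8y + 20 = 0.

Write the tangent as mx − y + (9 − m·(8)) = 0 and set its distance from the centre to √5:
[m·(−5) − (−5)]² = 5(m² + 1)
2m² − 5m + 2 = 0, so m = 1/2 or m = 2.
Through (8, 9) these give x − 2y = −10 and 2x − y = 7.

x − 2y = −10 and 2x − y = 7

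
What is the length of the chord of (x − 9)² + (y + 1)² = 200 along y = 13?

4

The distance from (9, −1) to the line is 14, and r² = 200.
Half the chord is √(r² − d²) = √(4), so the full chord is 4.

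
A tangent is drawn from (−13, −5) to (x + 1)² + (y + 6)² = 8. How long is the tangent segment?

With centre O = (−1, −6), |OP|² = 145 and r² = 8.
By the tangent–radius right angle, tangent length = √(|PO|² − r²) = √137.

√137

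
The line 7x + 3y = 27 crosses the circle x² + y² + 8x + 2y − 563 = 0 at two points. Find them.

From the line, y = (27 − 7x)/3. Substituting:
58x² − 348x − 4176 = 0  ⟹  x² − 6x − 72 = 0
x = 12 or x = −6, giving (12, −19) and (−6, 23).

(−6, 23) and (12, −19)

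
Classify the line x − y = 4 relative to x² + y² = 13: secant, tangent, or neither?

Substituting the line into the circle gives 2x² − 8x + 3 = 0.
Discriminant = (−8)² − 4·2·(3) = 40 > 0.
Two real roots: the line is a secant.

secant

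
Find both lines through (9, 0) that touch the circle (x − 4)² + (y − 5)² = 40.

3x − y = 27 and x − 3y = 9

A line y − (0) = m(x − (9)) is tangent when its distance from (4, 5) is 2√10:
(−5m − (5))² = 40(m² + 1)
3m² − 10m + 3 = 0, so m = 3 or m = 1/3.
With m = 3: 3x − y = 27. With m = 1/3: x − 3y = 9.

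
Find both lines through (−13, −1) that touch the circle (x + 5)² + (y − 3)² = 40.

3x − y = −38 and x + 3y = −16

Write the tangent as mx − y + (−1 − m·(−13)) = 0 and set its distance from the centre to 2√10:
[m·(8) − (4)]² = 40(m² + 1)
3m² − 8m − 3 = 0, so m = 3 or m = −1/3.
Through (−13, −1) these give 3x − y = −38 and x + 3y = −16.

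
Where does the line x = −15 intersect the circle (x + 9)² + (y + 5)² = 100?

(−15, −13) and (−15, 3)

The line gives x = −15. Substituting into the circle:
y² + 10y − 39 = 0
y = 3 or y = −13, giving (−15, 3) and (−15, −13).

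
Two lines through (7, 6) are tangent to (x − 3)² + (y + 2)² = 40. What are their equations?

3x + y = 27 and x − 3y = −11

Write the tangent as mx − y + (6 − m·(7)) = 0 and set its distance from the centre to 2√10:
[m·(−4) − (−8)]² = 40(m² + 1)
3m² + 8m − 3 = 0, so m = −3 or m = 1/3.
With m = −3: 3x + y = 27. With m = 1/3: x − 3y = −11.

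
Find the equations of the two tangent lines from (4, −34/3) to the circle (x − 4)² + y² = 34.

5x + 3y = −14 and 5x − 3y = 54

A line y − (−34/3) = m(x − (4)) is tangent when its distance from (4, 0) is √34:
(0m − (34/3))² = 34(m² + 1)
9m² − 25 = 0, so m = −5/3 or m = 5/3.
With m = −5/3: 5x + 3y = −14. With m = 5/3: 5x − 3y = 54.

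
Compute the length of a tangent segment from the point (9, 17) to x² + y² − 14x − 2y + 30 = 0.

4√15

The centre is (7, 1) and r = 2√5. The square of the distance from P to the centre is 4 + 256 = 260.
By the tangent–radius right angle, tangent length = √(|PO|² − r²) = √240 = 4√15.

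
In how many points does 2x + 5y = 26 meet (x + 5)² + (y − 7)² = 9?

2

d² = (2·(−5) + 5·7 − (26))²/29 = 1/29; r² = 9.
Since d² < r², the line cuts the circle twice.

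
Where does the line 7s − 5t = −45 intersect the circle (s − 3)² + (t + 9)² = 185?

Express t = (45 + 7s)/5 and substitute into the circle:
74s² + 1110s + 3700 = 0  ⟹  s² + 15s + 50 = 0
s = −5 or s = −10, giving (−5, 2) and (−10, −5).

(−10, −5) and (−5, 2)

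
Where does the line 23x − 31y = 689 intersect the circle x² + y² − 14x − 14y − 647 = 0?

From the line, y = (−689 + 23x)/31. Substituting:
1490x² − 55130x + 151980 = 0  ⟹  x² − 37x + 102 = 0
x = 34 or x = 3, giving (34, 3) and (3, −20).

(3, −20) and (34, 3)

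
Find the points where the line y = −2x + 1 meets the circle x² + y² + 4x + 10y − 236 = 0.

(−5, 11) and (9, −17)

Express y = −2x + 1 and substitute into the circle:
5x² − 20x − 225 = 0  ⟹  x² − 4x − 45 = 0
x = 9 or x = −5, giving (9, −17) and (−5, 11).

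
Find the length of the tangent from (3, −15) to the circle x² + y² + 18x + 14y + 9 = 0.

With centre O = (−9, −7), |OP|² = 208 and r² = 121.
By the tangent–radius right angle, tangent length = √(|PO|² − r²) = √87.

√87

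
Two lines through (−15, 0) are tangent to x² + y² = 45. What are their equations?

Write the tangent as mx − y + (0 − m·(−15)) = 0 and set its distance from the centre to 3√5:
[m·(15) − (0)]² = 45(m² + 1)
4m² − 1 = 0, so m = −1/2 or m = 1/2.
With m = −1/2: x + 2y = −15. With m = 1/2: x − 2y = −15.

x + 2y = −15 and x − 2y = −15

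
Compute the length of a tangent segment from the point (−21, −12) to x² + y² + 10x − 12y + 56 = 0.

With centre O = (−5, 6), |OP|² = 580 and r² = 5.
By the tangent–radius right angle, tangent length = √(|PO|² − r²) = √575 = 5√23.

5√23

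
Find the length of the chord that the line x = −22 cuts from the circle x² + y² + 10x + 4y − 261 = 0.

The line gives x = −22. Substituting into the circle:
y² + 4y + 3 = 0
y = −1 or y = −3, giving (−22, −1) and (−22, −3).
Chord length = distance between (−22, −1) and (−22, −3) = √4 = 2.

2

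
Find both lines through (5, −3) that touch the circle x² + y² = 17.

4x + y = 17 and x − 4y = 17

A line y − (−3) = m(x − (5)) is tangent when its distance from (0, 0) is √17:
[m·(−5) − (3)]² = 17(m² + 1)
4m² + 15m − 4 = 0, so m = −4 or m = 1/4.
With m = −4: 4x + y = 17. With m = 1/4: x − 4y = 17.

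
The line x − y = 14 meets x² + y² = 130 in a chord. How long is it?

Substitute y = x − 14:
2x² − 28x + 66 = 0  ⟹  x² − 14x + 33 = 0
x = 11 or x = 3, giving (11, −3) and (3, −11).
|(11, −3) − (3, −11)| = √((8)² + (8)²) = 8√2.

8√2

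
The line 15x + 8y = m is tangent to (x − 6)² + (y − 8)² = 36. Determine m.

For a tangent, require d(centre, line) = r = 6.
|15·6 + 8·8 − m| / √289 = 6
|m − (154)| = 6·17, so m = 256 or m = 52.

m = 52 or m = 256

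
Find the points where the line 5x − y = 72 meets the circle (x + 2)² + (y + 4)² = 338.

From the line, y = 5x − 72. Substituting:
26x² − 676x + 4290 = 0  ⟹  x² − 26x + 165 = 0
x = 15 or x = 11, giving (15, 3) and (11, −17).

(11, −17) and (15, 3)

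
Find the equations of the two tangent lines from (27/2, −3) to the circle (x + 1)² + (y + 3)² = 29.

Let a tangent through (27/2, −3) have slope m. Its distance from (−1, −3) must equal √29:
(−29/2m − (0))² = 29(m² + 1)
25m² − 4 = 0, so m = −2/5 or m = 2/5.
With m = −2/5: 2x + 5y = 12. With m = 2/5: 2x − 5y = 42.

2x + 5y = 12 and 2x − 5y = 42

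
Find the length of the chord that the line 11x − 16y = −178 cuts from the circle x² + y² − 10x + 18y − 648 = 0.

Centre (5, −9), r² = 754. Perpendicular distance d from centre to line = |377| / √377 = 377/√377.
Half the chord is √(r² − d²) = √(377), so the full chord is 2√377.

2√377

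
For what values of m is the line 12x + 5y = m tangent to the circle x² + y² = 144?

m = −156 or m = 156

Tangency holds when the distance from the centre (0, 0) to the line equals the radius 12:
|12·0 + 5·0 − m| / √169 = 12
|m| = 12·13, so m = 156 or m = −156.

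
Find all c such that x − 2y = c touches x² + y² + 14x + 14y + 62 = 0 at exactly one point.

Tangency holds when the distance from the centre (−7, −7) to the line equals the radius 6:
|1·(−7) − 2·(−7) − c| / √5 = 6
|c − (7)| = 6√5.

c = 7 ± 6√5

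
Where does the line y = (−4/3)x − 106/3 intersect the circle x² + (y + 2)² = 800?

(−28, 2) and (−4, −30)

Substitute y = (−106 − 4x)/3:
25x² + 800x + 2800 = 0  ⟹  x² + 32x + 112 = 0
x = −4 or x = −28, giving (−4, −30) and (−28, 2).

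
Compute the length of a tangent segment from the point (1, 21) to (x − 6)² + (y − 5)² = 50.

√231

With centre O = (6, 5), |OP|² = 281 and r² = 50.
Power of the point: PT² = |PO|² − r² = 231, so PT = √231.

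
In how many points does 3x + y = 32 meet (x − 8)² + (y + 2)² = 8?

Substituting the line into the circle gives 10x² − 220x + 1212 = 0.
Discriminant = (−220)² − 4·10·(1212) = −80 < 0.
No real roots: the line does not meet the circle.

0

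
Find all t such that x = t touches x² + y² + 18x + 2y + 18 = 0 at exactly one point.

Tangency holds when the distance from the centre (−9, −1) to the line equals the radius 8:
|1·(−9) + 0·(−1) − t| / √1 = 8
|t − (−9)| = 8, so t = −1 or t = −17.

t = −17 or t = −1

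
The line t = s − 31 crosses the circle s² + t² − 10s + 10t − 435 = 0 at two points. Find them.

(4, −27) and (27, −4)

Substitute t = s − 31:
2s² − 62s + 216 = 0  ⟹  s² − 31s + 108 = 0
s = 27 or s = 4, giving (27, −4) and (4, −27).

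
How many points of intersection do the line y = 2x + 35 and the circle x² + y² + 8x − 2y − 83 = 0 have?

d² = (2·(−4) − 1·1 − (−35))²/5 = 676/5; r² = 100.
Since d² > r², the line lies outside the circle.

0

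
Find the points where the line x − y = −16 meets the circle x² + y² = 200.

(−14, 2) and (−2, 14)

From the line, y = x + 16. Substituting:
2x² + 32x + 56 = 0  ⟹  x² + 16x + 28 = 0
x = −2 or x = −14, giving (−2, 14) and (−14, 2).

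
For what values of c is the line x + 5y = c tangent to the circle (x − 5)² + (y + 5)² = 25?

Tangency holds when the distance from the centre (5, −5) to the line equals the radius 5:
|1·5 + 5·(−5) − c| / √26 = 5
|c − (−20)| = 5√26.

c = −20 ± 5√26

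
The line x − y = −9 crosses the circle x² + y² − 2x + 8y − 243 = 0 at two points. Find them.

Substitute y = x + 9:
2x² + 24x − 90 = 0  ⟹  x² + 12x − 45 = 0
x = 3 or x = −15, giving (3, 12) and (−15, −6).

(−15, −6) and (3, 12)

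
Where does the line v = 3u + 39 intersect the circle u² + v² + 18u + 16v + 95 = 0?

(−16, −9) and (−14, −3)

Substitute v = 3u + 39:
10u² + 300u + 2240 = 0  ⟹  u² + 30u + 224 = 0
u = −14 or u = −16, giving (−14, −3) and (−16, −9).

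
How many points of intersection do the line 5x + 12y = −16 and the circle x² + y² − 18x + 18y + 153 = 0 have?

Substituting the line into the circle gives 169x² − 3512x + 18832 = 0.
Discriminant = (−3512)² − 4·169·(18832) = −396288 < 0.
No real roots: the line does not meet the circle.

0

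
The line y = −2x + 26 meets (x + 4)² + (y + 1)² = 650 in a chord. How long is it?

18√5

Substitute y = −2x + 26:
5x² − 100x + 95 = 0  ⟹  x² − 20x + 19 = 0
x = 19 or x = 1, giving (19, −12) and (1, 24).
|(19, −12) − (1, 24)| = √((18)² + (−36)²) = 18√5.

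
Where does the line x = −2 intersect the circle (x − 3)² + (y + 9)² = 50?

(−2, −14) and (−2, −4)

The line gives x = −2. Substituting into the circle:
y² + 18y + 56 = 0
y = −4 or y = −14, giving (−2, −4) and (−2, −14).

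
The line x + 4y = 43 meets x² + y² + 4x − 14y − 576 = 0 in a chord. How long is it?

The distance from (−2, 7) to the line is 17/√17, and r² = 629.
Chord = 2√(r² − d²) = 2·√(612) = 12√17.

12√17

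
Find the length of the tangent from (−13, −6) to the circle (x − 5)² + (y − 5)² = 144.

√301

Centre (5, 5), r² = 144. |PO|² = (−18)² + (−11)² = 445.
Power of the point: PT² = |PO|² − r² = 301, so PT = √301.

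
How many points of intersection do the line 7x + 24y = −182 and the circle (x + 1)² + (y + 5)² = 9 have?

2

Substituting the line into the circle gives 625x² + 2020x − 764 = 0.
Δ = 4080400 − (−1910000) = 5990400.
Two real roots: the line is a secant.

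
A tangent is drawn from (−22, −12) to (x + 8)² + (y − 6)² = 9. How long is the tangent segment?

With centre O = (−8, 6), |OP|² = 520 and r² = 9.
The tangent meets the radius at right angles, so tangent² = |PO|² − r² = 520 − 9 = 511.

√511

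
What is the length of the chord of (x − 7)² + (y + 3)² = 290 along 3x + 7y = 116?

2√58

The distance from (7, −3) to the line is 116/√58, and r² = 290.
Chord = 2√(r² − d²) = 2·√(58) = 2√58.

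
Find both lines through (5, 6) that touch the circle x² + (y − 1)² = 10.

Let a tangent through (5, 6) have slope m. Its distance from (0, 1) must equal √10:
(−5m − (−5))² = 10(m² + 1)
3m² − 10m + 3 = 0, so m = 3 or m = 1/3.
With m = 3: 3x − y = 9. With m = 1/3: x − 3y = −13.

3x − y = 9 and x − 3y = −13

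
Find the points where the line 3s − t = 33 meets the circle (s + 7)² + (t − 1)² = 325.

Express t = 3s − 33 and substitute into the circle:
10s² − 190s + 880 = 0  ⟹  s² − 19s + 88 = 0
s = 11 or s = 8, giving (11, 0) and (8, −9).

(8, −9) and (11, 0)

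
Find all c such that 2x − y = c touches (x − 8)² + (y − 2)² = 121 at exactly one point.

Tangency holds when the distance from the centre (8, 2) to the line equals the radius 11:
|2·8 − 1·2 − c| / √5 = 11
|c − (14)| = 11√5.

c = 14 ± 11√5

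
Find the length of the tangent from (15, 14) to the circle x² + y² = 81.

2√85

Centre (0, 0), r² = 81. |PO|² = (15)² + (14)² = 421.
Power of the point: PT² = |PO|² − r² = 340, so PT = 2√85.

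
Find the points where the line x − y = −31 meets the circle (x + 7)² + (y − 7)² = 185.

(−20, 11) and (−11, 20)

Substitute y = x + 31:
2x² + 62x + 440 = 0  ⟹  x² + 31x + 220 = 0
x = −11 or x = −20, giving (−11, 20) and (−20, 11).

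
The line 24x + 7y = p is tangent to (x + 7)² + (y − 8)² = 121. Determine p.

p = −387 or p = 163

For a tangent, require d(centre, line) = r = 11.
|24·(−7) + 7·8 − p| / √625 = 11
|p − (−112)| = 11·25, so p = 163 or p = −387.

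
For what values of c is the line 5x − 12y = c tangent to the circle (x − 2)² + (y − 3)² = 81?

The line touches the circle iff its distance from (2, 3) is 9:
|5·2 − 12·3 − c| / √169 = 9
|c − (−26)| = 9·13, so c = 91 or c = −143.

c = −143 or c = 91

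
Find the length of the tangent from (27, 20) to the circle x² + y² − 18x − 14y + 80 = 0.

Centre (9, 7), r² = 50. |PO|² = (18)² + (13)² = 493.
By the tangent–radius right angle, tangent length = √(|PO|² − r²) = √443.

√443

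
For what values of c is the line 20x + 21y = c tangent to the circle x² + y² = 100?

For a tangent, require d(centre, line) = r = 10.
|20·0 + 21·0 − c| / √841 = 10
|c| = 10·29, so c = 290 or c = −290.

c = −290 or c = 290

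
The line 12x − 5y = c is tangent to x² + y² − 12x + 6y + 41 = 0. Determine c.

c = 61 or c = 113

The line touches the circle iff its distance from (6, −3) is 2:
|12·6 − 5·(−3) − c| / √169 = 2
|c − (87)| = 2·13, so c = 113 or c = 61.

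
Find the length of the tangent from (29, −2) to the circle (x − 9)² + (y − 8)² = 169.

√331

The centre is (9, 8) and r = 13. The square of the distance from P to the centre is 400 + 100 = 500.
Power of the point: PT² = |PO|² − r² = 331, so PT = √331.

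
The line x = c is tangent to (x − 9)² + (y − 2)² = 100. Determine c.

c = −1 or c = 19

The line touches the circle iff its distance from (9, 2) is 10:
|1·9 + 0·2 − c| / √1 = 10
|c − (9)| = 10, so c = 19 or c = −1.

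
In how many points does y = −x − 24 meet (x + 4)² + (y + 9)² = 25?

0

Centre (−4, −9), r² = 25. Distance² from centre to line = (11)²/2 = 121/2.
Since d² > r², the line lies outside the circle.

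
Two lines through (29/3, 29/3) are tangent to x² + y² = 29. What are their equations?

5x − 2y = 29 and 2x − 5y = −29

Let a tangent through (29/3, 29/3) have slope m. Its distance from (0, 0) must equal √29:
[m·(−29/3) − (−29/3)]² = 29(m² + 1)
10m² − 29m + 10 = 0, so m = 5/2 or m = 2/5.
Through (29/3, 29/3) these give 5x − 2y = 29 and 2x − 5y = −29.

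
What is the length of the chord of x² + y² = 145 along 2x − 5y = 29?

The distance from (0, 0) to the line is 29/√29, and r² = 145.
Chord = 2√(r² − d²) = 2·√(116) = 4√29.

4√29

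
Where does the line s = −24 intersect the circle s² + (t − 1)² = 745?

(−24, −12) and (−24, 14)

The line gives s = −24. Substituting into the circle:
t² − 2t − 168 = 0
t = 14 or t = −12, giving (−24, 14) and (−24, −12).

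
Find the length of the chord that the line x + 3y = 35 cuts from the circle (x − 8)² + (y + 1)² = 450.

12√10

Substitute y = (35 − x)/3:
10x² − 220x − 2030 = 0  ⟹  x² − 22x − 203 = 0
x = 29 or x = −7, giving (29, 2) and (−7, 14).
|(29, 2) − (−7, 14)| = √((36)² + (−12)²) = 12√10.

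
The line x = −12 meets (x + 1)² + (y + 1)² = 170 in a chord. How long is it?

14

The distance from (−1, −1) to the line is 11, and r² = 170.
Chord = 2√(r² − d²) = 2·√(49) = 14.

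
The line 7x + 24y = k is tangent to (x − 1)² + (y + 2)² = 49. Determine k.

Tangency holds when the distance from the centre (1, −2) to the line equals the radius 7:
|7·1 + 24·(−2) − k| / √625 = 7
|k − (−41)| = 7·25, so k = 134 or k = −216.

k = −216 or k = 134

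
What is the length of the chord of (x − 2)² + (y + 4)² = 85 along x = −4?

The line gives x = −4. Substituting into the circle:
y² + 8y − 33 = 0
y = 3 or y = −11, giving (−4, 3) and (−4, −11).
Chord length = distance between (−4, 3) and (−4, −11) = √196 = 14.

14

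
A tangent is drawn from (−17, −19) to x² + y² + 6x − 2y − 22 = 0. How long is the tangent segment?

2√141

The centre is (−3, 1) and r = 4√2. The square of the distance from P to the centre is 196 + 400 = 596.
Power of the point: PT² = |PO|² − r² = 564, so PT = 2√141.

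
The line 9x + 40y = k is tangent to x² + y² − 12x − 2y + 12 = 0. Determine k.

k = −111 or k = 299

For a tangent, require d(centre, line) = r = 5.
|9·6 + 40·1 − k| / √1681 = 5
|k − (94)| = 5·41, so k = 299 or k = −111.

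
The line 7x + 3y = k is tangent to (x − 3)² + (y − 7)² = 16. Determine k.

k = 42 ± 4√58

The line touches the circle iff its distance from (3, 7) is 4:
|7·3 + 3·7 − k| / √58 = 4
|k − (42)| = 4√58.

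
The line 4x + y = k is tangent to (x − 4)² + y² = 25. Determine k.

Tangency holds when the distance from the centre (4, 0) to the line equals the radius 5:
|4·4 + 1·0 − k| / √17 = 5
|k − (16)| = 5√17.

k = 16 ± 5√17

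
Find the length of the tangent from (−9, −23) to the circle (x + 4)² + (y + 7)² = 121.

The centre is (−4, −7) and r = 11. The square of the distance from P to the centre is 25 + 256 = 281.
By the tangent–radius right angle, tangent length = √(|PO|² − r²) = √160 = 4√10.

4√10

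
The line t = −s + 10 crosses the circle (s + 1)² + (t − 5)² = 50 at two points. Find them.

Express t = −s + 10 and substitute into the circle:
2s² − 8s − 24 = 0  ⟹  s² − 4s − 12 = 0
s = 6 or s = −2, giving (6, 4) and (−2, 12).

(−2, 12) and (6, 4)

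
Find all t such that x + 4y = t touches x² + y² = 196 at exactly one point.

t = ±14√17

Tangency holds when the distance from the centre (0, 0) to the line equals the radius 14:
|1·0 + 4·0 − t| / √17 = 14
|t| = 14√17.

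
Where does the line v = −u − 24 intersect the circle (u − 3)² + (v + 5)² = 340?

(−15, −9) and (−1, −23)

Express v = −u − 24 and substitute into the circle:
2u² + 32u + 30 = 0  ⟹  u² + 16u + 15 = 0
u = −1 or u = −15, giving (−1, −23) and (−15, −9).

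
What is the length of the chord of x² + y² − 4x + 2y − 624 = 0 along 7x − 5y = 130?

5√74

The distance from (2, −1) to the line is 111/√74, and r² = 629.
Half the chord is √(r² − d²) = √(925/2), so the full chord is 5√74.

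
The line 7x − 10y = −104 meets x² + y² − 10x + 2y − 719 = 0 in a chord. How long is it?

Express y = (104 + 7x)/10 and substitute into the circle:
149x² + 596x − 59004 = 0  ⟹  x² + 4x − 396 = 0
x = 18 or x = −22, giving (18, 23) and (−22, −5).
Chord length = distance between (18, 23) and (−22, −5) = √2384 = 4√149.

4√149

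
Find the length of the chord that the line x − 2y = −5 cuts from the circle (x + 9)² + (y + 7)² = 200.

Substitute y = (5 + x)/2:
5x² + 110x − 115 = 0  ⟹  x² + 22x − 23 = 0
x = 1 or x = −23, giving (1, 3) and (−23, −9).
|(1, 3) − (−23, −9)| = √((24)² + (12)²) = 12√5.

12√5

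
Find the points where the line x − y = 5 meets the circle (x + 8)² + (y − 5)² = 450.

(−11, −16) and (13, 8)

From the line, y = x − 5. Substituting:
2x² − 4x − 286 = 0  ⟹  x² − 2x − 143 = 0
x = 13 or x = −11, giving (13, 8) and (−11, −16).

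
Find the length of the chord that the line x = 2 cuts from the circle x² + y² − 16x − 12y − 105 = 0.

26

The line gives x = 2. Substituting into the circle:
y² − 12y − 133 = 0
y = 19 or y = −7, giving (2, 19) and (2, −7).
Chord length = distance between (2, 19) and (2, −7) = √676 = 26.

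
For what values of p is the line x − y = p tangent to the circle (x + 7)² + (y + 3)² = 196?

The line touches the circle iff its distance from (−7, −3) is 14:
|1·(−7) − 1·(−3) − p| / √2 = 14
|p − (−4)| = 14√2.

p = −4 ± 14√2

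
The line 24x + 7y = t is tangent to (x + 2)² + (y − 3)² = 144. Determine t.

t = −327 or t = 273

Tangency holds when the distance from the centre (−2, 3) to the line equals the radius 12:
|24·(−2) + 7·3 − t| / √625 = 12
|t − (−27)| = 12·25, so t = 273 or t = −327.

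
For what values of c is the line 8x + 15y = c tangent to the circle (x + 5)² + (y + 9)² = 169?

c = −396 or c = 46

Tangency holds when the distance from the centre (−5, −9) to the line equals the radius 13:
|8·(−5) + 15·(−9) − c| / √289 = 13
|c − (−175)| = 13·17, so c = 46 or c = −396.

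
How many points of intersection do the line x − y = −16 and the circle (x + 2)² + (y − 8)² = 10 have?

d² = (1·(−2) − 1·8 − (−16))²/2 = 18; r² = 10.
Since d² > r², the line lies outside the circle.

0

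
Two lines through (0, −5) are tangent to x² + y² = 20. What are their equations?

Write the tangent as mx − y + (−5 − m·(0)) = 0 and set its distance from the centre to 2√5:
(0m − (5))² = 20(m² + 1)
4m² − 1 = 0, so m = 1/2 or m = −1/2.
With m = 1/2: x − 2y = 10. With m = −1/2: x + 2y = −10.

x − 2y = 10 and x + 2y = −10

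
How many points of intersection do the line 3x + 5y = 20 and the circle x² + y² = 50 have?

Centre (0, 0), r² = 50. Distance² from centre to line = (−20)²/34 = 200/17.
Since d² < r², the line cuts the circle twice.

2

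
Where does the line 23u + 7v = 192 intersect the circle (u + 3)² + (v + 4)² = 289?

Substitute v = (192 − 23u)/7:
578u² − 9826u + 34680 = 0  ⟹  u² − 17u + 60 = 0
u = 12 or u = 5, giving (12, −12) and (5, 11).

(5, 11) and (12, −12)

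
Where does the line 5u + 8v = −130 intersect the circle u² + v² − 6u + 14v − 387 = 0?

Express v = (−130 − 5u)/8 and substitute into the circle:
89u² + 356u − 22428 = 0  ⟹  u² + 4u − 252 = 0
u = 14 or u = −18, giving (14, −25) and (−18, −5).

(−18, −5) and (14, −25)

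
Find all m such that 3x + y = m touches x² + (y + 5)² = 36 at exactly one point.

m = −5 ± 6√10

For a tangent, require d(centre, line) = r = 6.
|3·0 + 1·(−5) − m| / √10 = 6
|m − (−5)| = 6√10.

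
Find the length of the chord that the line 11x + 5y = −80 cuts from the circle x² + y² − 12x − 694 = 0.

4√146

Express y = (−80 − 11x)/5 and substitute into the circle:
146x² + 1460x − 10950 = 0  ⟹  x² + 10x − 75 = 0
x = 5 or x = −15, giving (5, −27) and (−15, 17).
|(5, −27) − (−15, 17)| = √((20)² + (−44)²) = 4√146.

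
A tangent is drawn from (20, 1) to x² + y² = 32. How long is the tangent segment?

With centre O = (0, 0), |OP|² = 401 and r² = 32.
The tangent meets the radius at right angles, so tangent² = |PO|² − r² = 401 − 32 = 369.

3√41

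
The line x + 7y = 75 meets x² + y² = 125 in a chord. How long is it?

5√2

Centre (0, 0), r² = 125. Perpendicular distance d from centre to line = |−75| / √50 = 75/√50.
Chord = 2√(r² − d²) = 2·√(25/2) = 5√2.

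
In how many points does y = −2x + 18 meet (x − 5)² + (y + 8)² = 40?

0

Substituting the line into the circle gives 5x² − 114x + 661 = 0.
Discriminant = (−114)² − 4·5·(661) = −224 < 0.
No real roots: the line does not meet the circle.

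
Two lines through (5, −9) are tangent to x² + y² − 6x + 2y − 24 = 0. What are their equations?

3x + 5y = −30 and 5x − 3y = 52

Let a tangent through (5, −9) have slope m. Its distance from (3, −1) must equal √34:
(−2m − (8))² = 34(m² + 1)
15m² − 16m − 15 = 0, so m = −3/5 or m = 5/3.
Through (5, −9) these give 3x + 5y = −30 and 5x − 3y = 52.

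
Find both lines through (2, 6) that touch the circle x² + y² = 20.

Write the tangent as mx − y + (6 − m·(2)) = 0 and set its distance from the centre to 2√5:
[m·(−2) − (−6)]² = 20(m² + 1)
2m² + 3m − 2 = 0, so m = −2 or m = 1/2.
Through (2, 6) these give 2x + y = 10 and x − 2y = −10.

2x + y = 10 and x − 2y = −10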